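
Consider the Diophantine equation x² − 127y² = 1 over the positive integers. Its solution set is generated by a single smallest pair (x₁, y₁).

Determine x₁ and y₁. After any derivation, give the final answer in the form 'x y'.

[11; 3,1,2,2,7,11,7,2,2,1,3,22] for √127; ℓ=12 ⇒ convergent index 11
step 0: (11, 1)  from 11·(1,0) + (0,1)
…
step 4: (293, 26)  from 2·(124,11) + (45,4)
…
step 7: (171701, 15236)  from 7·(24218,2149) + (2175,193)
…
step 10: (1274561, 113099)  from 1·(906941,80478) + (367620,32621)
step 11: (4730624, 419775)  from 3·(1274561,113099) + (906941,80478)
(x₁, y₁) = (4730624, 419775);  4730624² − 127·419775² = 1 ✓

4730624 419775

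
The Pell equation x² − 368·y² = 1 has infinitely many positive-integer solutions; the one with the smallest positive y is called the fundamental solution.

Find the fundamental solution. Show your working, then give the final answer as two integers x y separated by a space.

1151 60

√368 = [19; 5,2,5,38, …], period ℓ=4 (even) → k=3
i=0: a=19 ⇒ p=19, q=1
i=1: a=5 ⇒ p=96, q=5
i=2: a=2 ⇒ p=211, q=11
i=3: a=5 ⇒ p=1151, q=60
(x₁, y₁) = (1151, 60);  1151² − 368·60² = 1 ✓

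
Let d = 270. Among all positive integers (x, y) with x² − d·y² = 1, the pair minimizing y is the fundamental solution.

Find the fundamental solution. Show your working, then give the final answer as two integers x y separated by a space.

√270 = [16; 2,3,6,3,2,32, …], period ℓ=6 (even) → k=5
step 0: (16, 1)  from 16·(1,0) + (0,1)
step 1: (33, 2)  from 2·(16,1) + (1,0)
step 2: (115, 7)  from 3·(33,2) + (16,1)
…
step 4: (2284, 139)  from 3·(723,44) + (115,7)
step 5: (5291, 322)  from 2·(2284,139) + (723,44)
→ (5291, 322).  Check: 5291²=27994681, 270·322²=27994680, difference 1.

5291 322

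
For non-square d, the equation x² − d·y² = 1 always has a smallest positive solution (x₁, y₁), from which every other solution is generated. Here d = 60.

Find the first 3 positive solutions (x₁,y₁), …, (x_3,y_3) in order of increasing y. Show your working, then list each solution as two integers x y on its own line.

[7; 1,2,1,14] for √60; ℓ=4 ⇒ convergent index 3
step 0: (7, 1)  from 7·(1,0) + (0,1)
step 1: (8, 1)  from 1·(7,1) + (1,0)
step 2: (23, 3)  from 2·(8,1) + (7,1)
step 3: (31, 4)  from 1·(23,3) + (8,1)
(x₁, y₁) = (31, 4);  31² − 60·4² = 1 ✓
(31+4√60)^2 = 1921 + 248√60
(31+4√60)^3 = 119071 + 15372√60

31 4
1921 248
119071 15372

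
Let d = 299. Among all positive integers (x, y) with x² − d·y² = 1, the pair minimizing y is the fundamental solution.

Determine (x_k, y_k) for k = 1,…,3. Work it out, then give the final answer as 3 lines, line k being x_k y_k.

415 24
344449 19920
285892255 16533576

d=299: √d = [17; 3,2,3,34] (ℓ=4, even), read p_3/q_3
a_0=17:  p_0=17·1+0=17,  q_0=17·0+1=1
…
a_2=2:  p_2=2·52+17=121,  q_2=2·3+1=7
a_3=3:  p_3=3·121+52=415,  q_3=3·7+3=24
(x₁, y₁) = (415, 24);  415² − 299·24² = 1 ✓
(415+24√299)^2 = 344449 + 19920√299
(415+24√299)^3 = 285892255 + 16533576√299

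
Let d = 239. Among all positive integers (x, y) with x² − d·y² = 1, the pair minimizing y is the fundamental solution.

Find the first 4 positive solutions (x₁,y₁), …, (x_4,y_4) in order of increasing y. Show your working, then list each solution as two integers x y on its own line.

6195120 400729
76759023628799 4965128484960
951062724926484326640 61519133559490389671
11783895416893046404284364801 762236829394135240588726080

√239 = [15; 2,5,1,2,4,15,4,2,1,5,2,30, …], period ℓ=12 (even) → k=11
a_0=15:  p_0=15·1+0=15,  q_0=15·0+1=1
…
a_2=5:  p_2=5·31+15=170,  q_2=5·2+1=11
a_3=1:  p_3=1·170+31=201,  q_3=1·11+2=13
…
a_5=4:  p_5=4·572+201=2489,  q_5=4·37+13=161
a_6=15:  p_6=15·2489+572=37907,  q_6=15·161+37=2452
a_7=4:  p_7=4·37907+2489=154117,  q_7=4·2452+161=9969
a_8=2:  p_8=2·154117+37907=346141,  q_8=2·9969+2452=22390
a_9=1:  p_9=1·346141+154117=500258,  q_9=1·22390+9969=32359
a_10=5:  p_10=5·500258+346141=2847431,  q_10=5·32359+22390=184185
a_11=2:  p_11=2·2847431+500258=6195120,  q_11=2·184185+32359=400729
fundamental: x₁=6195120, y₁=400729  (since 38379511814400 − 239·160583731441 = 1)
(6195120+400729√239)^2 = 76759023628799 + 4965128484960√239
(6195120+400729√239)^3 = 951062724926484326640 + 61519133559490389671√239
(6195120+400729√239)^4 = 11783895416893046404284364801 + 762236829394135240588726080√239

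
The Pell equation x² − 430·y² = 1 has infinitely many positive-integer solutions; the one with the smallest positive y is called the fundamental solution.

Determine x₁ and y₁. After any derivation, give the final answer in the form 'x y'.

[20; 1,2,1,3,1,…,2,1,40] for √430; ℓ=14 ⇒ convergent index 13
k=0  a_k=20  p_k/q_k = 20/1
…
k=2  a_k=2  p_k/q_k = 62/3
…
k=6  a_k=6  p_k/q_k = 2675/129
k=7  a_k=8  p_k/q_k = 21794/1051
k=8  a_k=6  p_k/q_k = 133439/6435
k=9  a_k=1  p_k/q_k = 155233/7486
k=10  a_k=3  p_k/q_k = 599138/28893
k=11  a_k=1  p_k/q_k = 754371/36379
k=12  a_k=2  p_k/q_k = 2107880/101651
k=13  a_k=1  p_k/q_k = 2862251/138030
(x₁, y₁) = (2862251, 138030);  2862251² − 430·138030² = 1 ✓

2862251 138030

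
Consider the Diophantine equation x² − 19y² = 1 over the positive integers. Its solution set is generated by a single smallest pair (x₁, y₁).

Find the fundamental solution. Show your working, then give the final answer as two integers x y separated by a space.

170 39

d=19: √d = [4; 2,1,3,1,2,8] (ℓ=6, even), read p_5/q_5
k=0  a_k=4  p_k/q_k = 4/1
k=1  a_k=2  p_k/q_k = 9/2
k=2  a_k=1  p_k/q_k = 13/3
…
k=4  a_k=1  p_k/q_k = 61/14
k=5  a_k=2  p_k/q_k = 170/39
fundamental: x₁=170, y₁=39  (since 28900 − 19·1521 = 1)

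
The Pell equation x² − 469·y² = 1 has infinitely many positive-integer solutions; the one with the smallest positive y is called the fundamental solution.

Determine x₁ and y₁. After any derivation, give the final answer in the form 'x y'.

√469 = [21; 1,1,1,10,6,10,1,1,1,42, …], period ℓ=10 (even) → k=9
i=0: a=21 ⇒ p=21, q=1
i=1: a=1 ⇒ p=22, q=1
i=2: a=1 ⇒ p=43, q=2
i=3: a=1 ⇒ p=65, q=3
i=4: a=10 ⇒ p=693, q=32
…
i=7: a=1 ⇒ p=47146, q=2177
i=8: a=1 ⇒ p=90069, q=4159
i=9: a=1 ⇒ p=137215, q=6336
→ (137215, 6336).  Check: 137215²=18827956225, 469·6336²=18827956224, difference 1.

137215 6336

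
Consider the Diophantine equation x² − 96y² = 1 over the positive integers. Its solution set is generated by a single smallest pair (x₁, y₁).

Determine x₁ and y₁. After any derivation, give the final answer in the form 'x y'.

49 5

√96 → a₀=9, period (1,3,1,18); ℓ=4 even so k=3
i=0: a=9 ⇒ p=9, q=1
…
i=2: a=3 ⇒ p=39, q=4
i=3: a=1 ⇒ p=49, q=5
(x₁, y₁) = (49, 5);  49² − 96·5² = 1 ✓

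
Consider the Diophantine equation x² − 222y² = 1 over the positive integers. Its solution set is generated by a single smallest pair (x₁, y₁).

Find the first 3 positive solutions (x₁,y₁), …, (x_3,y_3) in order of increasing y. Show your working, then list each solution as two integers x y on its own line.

149 10
44401 2980
13231349 888030

√222 → a₀=14, period (1,8,1,28); ℓ=4 even so k=3
a_0=14:  p_0=14·1+0=14,  q_0=14·0+1=1
…
a_2=8:  p_2=8·15+14=134,  q_2=8·1+1=9
a_3=1:  p_3=1·134+15=149,  q_3=1·9+1=10
(x₁, y₁) = (149, 10);  149² − 222·10² = 1 ✓
k=2:  x_2 = 149·149+222·10·10 = 44401,  y_2 = 149·10+10·149 = 2980
k=3:  x_3 = 149·44401+222·10·2980 = 13231349,  y_3 = 149·2980+10·44401 = 888030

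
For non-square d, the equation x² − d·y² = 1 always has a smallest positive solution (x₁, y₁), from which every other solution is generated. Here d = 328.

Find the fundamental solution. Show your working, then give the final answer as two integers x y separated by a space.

163 9

√328 = [18; 9,36, …], period ℓ=2 (even) → k=1
k=0  a_k=18  p_k/q_k = 18/1
k=1  a_k=9  p_k/q_k = 163/9
→ (163, 9).  Check: 163²=26569, 328·9²=26568, difference 1.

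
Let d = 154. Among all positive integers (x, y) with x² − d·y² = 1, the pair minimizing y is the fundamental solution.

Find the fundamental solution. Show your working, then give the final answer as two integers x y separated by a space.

[12; 2,2,3,1,2,1,3,2,2,24] for √154; ℓ=10 ⇒ convergent index 9
a_0=12:  p_0=12·1+0=12,  q_0=12·0+1=1
a_1=2:  p_1=2·12+1=25,  q_1=2·1+0=2
a_2=2:  p_2=2·25+12=62,  q_2=2·2+1=5
a_3=3:  p_3=3·62+25=211,  q_3=3·5+2=17
…
a_7=3:  p_7=3·1030+757=3847,  q_7=3·83+61=310
a_8=2:  p_8=2·3847+1030=8724,  q_8=2·310+83=703
a_9=2:  p_9=2·8724+3847=21295,  q_9=2·703+310=1716
→ (21295, 1716).  Check: 21295²=453477025, 154·1716²=453477024, difference 1.

21295 1716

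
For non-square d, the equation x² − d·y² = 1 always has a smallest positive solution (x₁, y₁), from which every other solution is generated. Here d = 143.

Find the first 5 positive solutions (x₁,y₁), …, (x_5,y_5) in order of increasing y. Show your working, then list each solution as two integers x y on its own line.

√143 = [11; 1,22, …], period ℓ=2 (even) → k=1
k=0  a_k=11  p_k/q_k = 11/1
k=1  a_k=1  p_k/q_k = 12/1
fundamental: x₁=12, y₁=1  (since 144 − 143·1 = 1)
n=2: (12,1)∘(12,1) = (12·12+143·1·1, 12·1+1·12) = (287,24)
n=3: (287,24)∘(12,1) = (12·287+143·1·24, 12·24+1·287) = (6876,575)
n=4: (6876,575)∘(12,1) = (12·6876+143·1·575, 12·575+1·6876) = (164737,13776)
n=5: (164737,13776)∘(12,1) = (12·164737+143·1·13776, 12·13776+1·164737) = (3946812,330049)

12 1
287 24
6876 575
164737 13776
3946812 330049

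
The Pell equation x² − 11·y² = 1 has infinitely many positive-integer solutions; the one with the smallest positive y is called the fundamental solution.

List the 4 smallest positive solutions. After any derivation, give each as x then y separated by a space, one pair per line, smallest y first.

10 3
199 60
3970 1197
79201 23880

√11 = [3; 3,6, …], period ℓ=2 (even) → k=1
a_0=3:  p_0=3·1+0=3,  q_0=3·0+1=1
a_1=3:  p_1=3·3+1=10,  q_1=3·1+0=3
(x₁, y₁) = (10, 3);  10² − 11·3² = 1 ✓
k=2:  x_2 = 10·10+11·3·3 = 199,  y_2 = 10·3+3·10 = 60
k=3:  x_3 = 10·199+11·3·60 = 3970,  y_3 = 10·60+3·199 = 1197
k=4:  x_4 = 10·3970+11·3·1197 = 79201,  y_4 = 10·1197+3·3970 = 23880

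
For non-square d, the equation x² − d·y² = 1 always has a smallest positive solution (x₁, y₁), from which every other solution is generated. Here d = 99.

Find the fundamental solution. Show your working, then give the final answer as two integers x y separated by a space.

√99 → a₀=9, period (1,18); ℓ=2 even so k=1
step 0: (9, 1)  from 9·(1,0) + (0,1)
step 1: (10, 1)  from 1·(9,1) + (1,0)
fundamental: x₁=10, y₁=1  (since 100 − 99·1 = 1)

10 1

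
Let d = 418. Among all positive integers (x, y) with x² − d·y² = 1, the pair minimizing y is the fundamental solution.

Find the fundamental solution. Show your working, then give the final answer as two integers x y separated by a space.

√418 → a₀=20, period (2,4,20,4,2,40); ℓ=6 even so k=5
step 0: (20, 1)  from 20·(1,0) + (0,1)
step 1: (41, 2)  from 2·(20,1) + (1,0)
step 2: (184, 9)  from 4·(41,2) + (20,1)
step 3: (3721, 182)  from 20·(184,9) + (41,2)
step 4: (15068, 737)  from 4·(3721,182) + (184,9)
step 5: (33857, 1656)  from 2·(15068,737) + (3721,182)
(x₁, y₁) = (33857, 1656);  33857² − 418·1656² = 1 ✓

33857 1656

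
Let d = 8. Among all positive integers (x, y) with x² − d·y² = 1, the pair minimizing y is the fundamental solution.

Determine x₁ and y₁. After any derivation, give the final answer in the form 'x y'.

3 1

[2; 1,4] for √8; ℓ=2 ⇒ convergent index 1
k=0  a_k=2  p_k/q_k = 2/1
k=1  a_k=1  p_k/q_k = 3/1
→ (3, 1).  Check: 3²=9, 8·1²=8, difference 1.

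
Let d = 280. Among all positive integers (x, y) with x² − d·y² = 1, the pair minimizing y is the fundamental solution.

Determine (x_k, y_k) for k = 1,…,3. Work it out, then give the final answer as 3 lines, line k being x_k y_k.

√280 = [16; 1,2,1,2,1,32, …], period ℓ=6 (even) → k=5
i=0: a=16 ⇒ p=16, q=1
…
i=2: a=2 ⇒ p=50, q=3
i=3: a=1 ⇒ p=67, q=4
i=4: a=2 ⇒ p=184, q=11
i=5: a=1 ⇒ p=251, q=15
→ (251, 15).  Check: 251²=63001, 280·15²=63000, difference 1.
(x_2, y_2) = (251·251 + 280·15·15, 251·15 + 15·251) = (126001, 7530)
(x_3, y_3) = (251·126001 + 280·15·7530, 251·7530 + 15·126001) = (63252251, 3780045)

251 15
126001 7530
63252251 3780045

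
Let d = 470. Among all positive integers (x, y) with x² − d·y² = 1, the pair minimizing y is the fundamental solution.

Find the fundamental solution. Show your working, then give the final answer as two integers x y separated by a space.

1691 78

[21; 1,2,8,2,1,42] for √470; ℓ=6 ⇒ convergent index 5
step 0: (21, 1)  from 21·(1,0) + (0,1)
…
step 2: (65, 3)  from 2·(22,1) + (21,1)
…
step 4: (1149, 53)  from 2·(542,25) + (65,3)
step 5: (1691, 78)  from 1·(1149,53) + (542,25)
(x₁, y₁) = (1691, 78);  1691² − 470·78² = 1 ✓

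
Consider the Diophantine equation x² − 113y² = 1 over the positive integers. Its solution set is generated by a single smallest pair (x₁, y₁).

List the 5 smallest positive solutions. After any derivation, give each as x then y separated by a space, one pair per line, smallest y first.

d=113: √d = [10; 1,1,1,2,2,1,1,1,20] (ℓ=9, odd), read p_17/q_17
step 0: (10, 1)  from 10·(1,0) + (0,1)
…
step 3: (32, 3)  from 1·(21,2) + (11,1)
…
step 11: (32794, 3085)  from 1·(16785,1579) + (16009,1506)
…
step 13: (131952, 12413)  from 2·(49579,4664) + (32794,3085)
…
step 16: (758918, 71393)  from 1·(445435,41903) + (313483,29490)
step 17: (1204353, 113296)  from 1·(758918,71393) + (445435,41903)
→ (1204353, 113296).  Check: 1204353²=1450466148609, 113·113296²=1450466148608, difference 1.
n=2: (1204353,113296)∘(1204353,113296) = (1204353·1204353+113·113296·113296, 1204353·113296+113296·1204353) = (2900932297217,272896754976)
n=3: (2900932297217,272896754976)∘(1204353,113296) = (1204353·2900932297217+113·113296·272896754976, 1204353·272896754976+113296·2900932297217) = (6987493029899166849,657328051091107760)
n=4: (6987493029899166849,657328051091107760)∘(1204353,113296) = (1204353·6987493029899166849+113·113296·657328051091107760, 1204353·657328051091107760+113296·6987493029899166849) = (16830816386073401651890177,1583310020631184911403584)
n=5: (16830816386073401651890177,1583310020631184911403584)∘(1204353,113296) = (1204353·16830816386073401651890177+113·113296·1583310020631184911403584, 1204353·1583310020631184911403584+113296·16830816386073401651890177) = (40540488414026331506287881514113,3813728346553801555156190094544)

1204353 113296
2900932297217 272896754976
6987493029899166849 657328051091107760
16830816386073401651890177 1583310020631184911403584
40540488414026331506287881514113 3813728346553801555156190094544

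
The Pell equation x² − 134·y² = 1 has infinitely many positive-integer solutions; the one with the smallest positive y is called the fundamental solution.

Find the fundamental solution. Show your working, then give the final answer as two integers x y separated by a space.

√134 = [11; 1,1,2,1,3,…,1,1,22, …], period ℓ=14 (even) → k=13
k=0  a_k=11  p_k/q_k = 11/1
k=1  a_k=1  p_k/q_k = 12/1
…
k=5  a_k=3  p_k/q_k = 301/26
k=6  a_k=1  p_k/q_k = 382/33
k=7  a_k=10  p_k/q_k = 4121/356
k=8  a_k=1  p_k/q_k = 4503/389
k=9  a_k=3  p_k/q_k = 17630/1523
k=10  a_k=1  p_k/q_k = 22133/1912
k=11  a_k=2  p_k/q_k = 61896/5347
k=12  a_k=1  p_k/q_k = 84029/7259
k=13  a_k=1  p_k/q_k = 145925/12606
(x₁, y₁) = (145925, 12606);  145925² − 134·12606² = 1 ✓

145925 12606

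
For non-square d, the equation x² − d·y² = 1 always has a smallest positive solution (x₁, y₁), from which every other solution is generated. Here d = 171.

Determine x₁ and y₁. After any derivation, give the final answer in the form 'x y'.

170 13

d=171: √d = [13; 13,26] (ℓ=2, even), read p_1/q_1
step 0: (13, 1)  from 13·(1,0) + (0,1)
step 1: (170, 13)  from 13·(13,1) + (1,0)
→ (170, 13).  Check: 170²=28900, 171·13²=28899, difference 1.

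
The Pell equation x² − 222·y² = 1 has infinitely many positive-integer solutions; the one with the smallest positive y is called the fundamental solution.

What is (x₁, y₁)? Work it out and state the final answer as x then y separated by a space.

√222 = [14; 1,8,1,28, …], period ℓ=4 (even) → k=3
step 0: (14, 1)  from 14·(1,0) + (0,1)
step 1: (15, 1)  from 1·(14,1) + (1,0)
step 2: (134, 9)  from 8·(15,1) + (14,1)
step 3: (149, 10)  from 1·(134,9) + (15,1)
(x₁, y₁) = (149, 10);  149² − 222·10² = 1 ✓

149 10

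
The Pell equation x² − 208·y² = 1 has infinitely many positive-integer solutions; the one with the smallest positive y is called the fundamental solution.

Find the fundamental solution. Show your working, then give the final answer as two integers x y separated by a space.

649 45

√208 → a₀=14, period (2,2,1,2,2,28); ℓ=6 even so k=5
k=0  a_k=14  p_k/q_k = 14/1
…
k=2  a_k=2  p_k/q_k = 72/5
…
k=4  a_k=2  p_k/q_k = 274/19
k=5  a_k=2  p_k/q_k = 649/45
(x₁, y₁) = (649, 45);  649² − 208·45² = 1 ✓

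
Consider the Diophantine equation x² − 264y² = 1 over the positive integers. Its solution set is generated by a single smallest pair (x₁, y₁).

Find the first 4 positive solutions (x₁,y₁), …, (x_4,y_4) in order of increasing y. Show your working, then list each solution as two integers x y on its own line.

[16; 4,32] for √264; ℓ=2 ⇒ convergent index 1
step 0: (16, 1)  from 16·(1,0) + (0,1)
step 1: (65, 4)  from 4·(16,1) + (1,0)
fundamental: x₁=65, y₁=4  (since 4225 − 264·16 = 1)
(x_2, y_2) = (65·65 + 264·4·4, 65·4 + 4·65) = (8449, 520)
(x_3, y_3) = (65·8449 + 264·4·520, 65·520 + 4·8449) = (1098305, 67596)
(x_4, y_4) = (65·1098305 + 264·4·67596, 65·67596 + 4·1098305) = (142771201, 8786960)

65 4
8449 520
1098305 67596
142771201 8786960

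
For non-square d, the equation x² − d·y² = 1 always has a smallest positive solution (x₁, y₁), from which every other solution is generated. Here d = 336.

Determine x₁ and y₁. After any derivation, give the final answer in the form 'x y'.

[18; 3,36] for √336; ℓ=2 ⇒ convergent index 1
i=0: a=18 ⇒ p=18, q=1
i=1: a=3 ⇒ p=55, q=3
(x₁, y₁) = (55, 3);  55² − 336·3² = 1 ✓

55 3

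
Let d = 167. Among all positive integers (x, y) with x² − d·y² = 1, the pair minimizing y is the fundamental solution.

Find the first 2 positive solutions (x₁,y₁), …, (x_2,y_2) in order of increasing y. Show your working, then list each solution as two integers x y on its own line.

168 13
56447 4368

[12; 1,11,1,24] for √167; ℓ=4 ⇒ convergent index 3
a_0=12:  p_0=12·1+0=12,  q_0=12·0+1=1
…
a_2=11:  p_2=11·13+12=155,  q_2=11·1+1=12
a_3=1:  p_3=1·155+13=168,  q_3=1·12+1=13
(x₁, y₁) = (168, 13);  168² − 167·13² = 1 ✓
k=2:  x_2 = 168·168+167·13·13 = 56447,  y_2 = 168·13+13·168 = 4368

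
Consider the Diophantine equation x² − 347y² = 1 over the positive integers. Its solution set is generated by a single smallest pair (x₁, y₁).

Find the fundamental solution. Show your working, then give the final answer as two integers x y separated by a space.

d=347: √d = [18; 1,1,1,2,4,…,1,1,36] (ℓ=14, even), read p_13/q_13
step 0: (18, 1)  from 18·(1,0) + (0,1)
step 1: (19, 1)  from 1·(18,1) + (1,0)
…
step 3: (56, 3)  from 1·(37,2) + (19,1)
…
step 5: (652, 35)  from 4·(149,8) + (56,3)
…
step 10: (164168, 8813)  from 2·(74549,4002) + (15070,809)
…
step 12: (402885, 21628)  from 1·(238717,12815) + (164168,8813)
step 13: (641602, 34443)  from 1·(402885,21628) + (238717,12815)
→ (641602, 34443).  Check: 641602²=411653126404, 347·34443²=411653126403, difference 1.

641602 34443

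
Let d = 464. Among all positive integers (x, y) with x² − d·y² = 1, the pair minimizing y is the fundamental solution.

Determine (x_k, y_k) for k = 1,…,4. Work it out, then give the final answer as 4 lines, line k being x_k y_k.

9801 455
192119201 8918910
3765920568201 174828473365
73819574785756801 3426987725981820

√464 = [21; 1,1,5,1,1,1,5,1,1,42, …], period ℓ=10 (even) → k=9
k=0  a_k=21  p_k/q_k = 21/1
k=1  a_k=1  p_k/q_k = 22/1
…
k=3  a_k=5  p_k/q_k = 237/11
k=4  a_k=1  p_k/q_k = 280/13
…
k=6  a_k=1  p_k/q_k = 797/37
…
k=8  a_k=1  p_k/q_k = 5299/246
k=9  a_k=1  p_k/q_k = 9801/455
(x₁, y₁) = (9801, 455);  9801² − 464·455² = 1 ✓
(x_2, y_2) = (9801·9801 + 464·455·455, 9801·455 + 455·9801) = (192119201, 8918910)
(x_3, y_3) = (9801·192119201 + 464·455·8918910, 9801·8918910 + 455·192119201) = (3765920568201, 174828473365)
(x_4, y_4) = (9801·3765920568201 + 464·455·174828473365, 9801·174828473365 + 455·3765920568201) = (73819574785756801, 3426987725981820)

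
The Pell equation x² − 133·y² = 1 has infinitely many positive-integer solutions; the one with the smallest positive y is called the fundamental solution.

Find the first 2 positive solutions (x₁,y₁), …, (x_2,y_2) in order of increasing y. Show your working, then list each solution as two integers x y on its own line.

√133 = [11; 1,1,7,5,1,…,1,1,22, …], period ℓ=16 (even) → k=15
k=0  a_k=11  p_k/q_k = 11/1
k=1  a_k=1  p_k/q_k = 12/1
k=2  a_k=1  p_k/q_k = 23/2
k=3  a_k=7  p_k/q_k = 173/15
k=4  a_k=5  p_k/q_k = 888/77
k=5  a_k=1  p_k/q_k = 1061/92
…
k=7  a_k=1  p_k/q_k = 3010/261
k=8  a_k=2  p_k/q_k = 7969/691
k=9  a_k=1  p_k/q_k = 10979/952
k=10  a_k=1  p_k/q_k = 18948/1643
k=11  a_k=1  p_k/q_k = 29927/2595
k=12  a_k=5  p_k/q_k = 168583/14618
k=13  a_k=7  p_k/q_k = 1210008/104921
k=14  a_k=1  p_k/q_k = 1378591/119539
k=15  a_k=1  p_k/q_k = 2588599/224460
fundamental: x₁=2588599, y₁=224460  (since 6700844782801 − 133·50382291600 = 1)
(2588599+224460√133)^2 = 13401689565601 + 1162073863080√133

2588599 224460
13401689565601 1162073863080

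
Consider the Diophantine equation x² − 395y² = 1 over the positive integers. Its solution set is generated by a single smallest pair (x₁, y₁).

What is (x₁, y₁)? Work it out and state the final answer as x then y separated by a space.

159 8

[19; 1,6,1,38] for √395; ℓ=4 ⇒ convergent index 3
i=0: a=19 ⇒ p=19, q=1
…
i=2: a=6 ⇒ p=139, q=7
i=3: a=1 ⇒ p=159, q=8
fundamental: x₁=159, y₁=8  (since 25281 − 395·64 = 1)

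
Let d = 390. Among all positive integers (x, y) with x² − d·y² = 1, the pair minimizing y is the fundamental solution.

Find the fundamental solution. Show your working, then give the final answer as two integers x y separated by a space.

d=390: √d = [19; 1,2,1,38] (ℓ=4, even), read p_3/q_3
step 0: (19, 1)  from 19·(1,0) + (0,1)
step 1: (20, 1)  from 1·(19,1) + (1,0)
step 2: (59, 3)  from 2·(20,1) + (19,1)
step 3: (79, 4)  from 1·(59,3) + (20,1)
(x₁, y₁) = (79, 4);  79² − 390·4² = 1 ✓

79 4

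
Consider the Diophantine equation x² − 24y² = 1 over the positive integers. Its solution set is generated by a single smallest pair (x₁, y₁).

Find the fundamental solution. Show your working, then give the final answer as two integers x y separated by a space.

5 1

[4; 1,8] for √24; ℓ=2 ⇒ convergent index 1
a_0=4:  p_0=4·1+0=4,  q_0=4·0+1=1
a_1=1:  p_1=1·4+1=5,  q_1=1·1+0=1
fundamental: x₁=5, y₁=1  (since 25 − 24·1 = 1)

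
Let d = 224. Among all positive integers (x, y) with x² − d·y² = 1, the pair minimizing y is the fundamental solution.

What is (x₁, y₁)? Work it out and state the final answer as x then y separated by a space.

15 1

√224 = [14; 1,28, …], period ℓ=2 (even) → k=1
a_0=14:  p_0=14·1+0=14,  q_0=14·0+1=1
a_1=1:  p_1=1·14+1=15,  q_1=1·1+0=1
(x₁, y₁) = (15, 1);  15² − 224·1² = 1 ✓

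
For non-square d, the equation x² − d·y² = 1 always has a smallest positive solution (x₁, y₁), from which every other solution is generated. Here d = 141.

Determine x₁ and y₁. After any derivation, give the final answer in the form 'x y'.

95 8

√141 → a₀=11, period (1,6,1,22); ℓ=4 even so k=3
a_0=11:  p_0=11·1+0=11,  q_0=11·0+1=1
…
a_2=6:  p_2=6·12+11=83,  q_2=6·1+1=7
a_3=1:  p_3=1·83+12=95,  q_3=1·7+1=8
→ (95, 8).  Check: 95²=9025, 141·8²=9024, difference 1.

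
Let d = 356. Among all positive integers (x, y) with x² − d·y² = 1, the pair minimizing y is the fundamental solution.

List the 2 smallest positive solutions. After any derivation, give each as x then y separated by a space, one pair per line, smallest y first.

500001 26500
500002000001 26500053000

d=356: √d = [18; 1,6,1,1,2,…,6,1,36] (ℓ=14, even), read p_13/q_13
a_0=18:  p_0=18·1+0=18,  q_0=18·0+1=1
a_1=1:  p_1=1·18+1=19,  q_1=1·1+0=1
a_2=6:  p_2=6·19+18=132,  q_2=6·1+1=7
a_3=1:  p_3=1·132+19=151,  q_3=1·7+1=8
a_4=1:  p_4=1·151+132=283,  q_4=1·8+7=15
a_5=2:  p_5=2·283+151=717,  q_5=2·15+8=38
…
a_7=8:  p_7=8·1000+717=8717,  q_7=8·53+38=462
a_8=1:  p_8=1·8717+1000=9717,  q_8=1·462+53=515
a_9=2:  p_9=2·9717+8717=28151,  q_9=2·515+462=1492
…
a_11=1:  p_11=1·37868+28151=66019,  q_11=1·2007+1492=3499
a_12=6:  p_12=6·66019+37868=433982,  q_12=6·3499+2007=23001
a_13=1:  p_13=1·433982+66019=500001,  q_13=1·23001+3499=26500
→ (500001, 26500).  Check: 500001²=250001000001, 356·26500²=250001000000, difference 1.
(x_2, y_2) = (500001·500001 + 356·26500·26500, 500001·26500 + 26500·500001) = (500002000001, 26500053000)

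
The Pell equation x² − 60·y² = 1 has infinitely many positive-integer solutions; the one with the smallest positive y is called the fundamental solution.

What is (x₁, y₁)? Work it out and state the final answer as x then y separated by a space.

√60 = [7; 1,2,1,14, …], period ℓ=4 (even) → k=3
a_0=7:  p_0=7·1+0=7,  q_0=7·0+1=1
a_1=1:  p_1=1·7+1=8,  q_1=1·1+0=1
a_2=2:  p_2=2·8+7=23,  q_2=2·1+1=3
a_3=1:  p_3=1·23+8=31,  q_3=1·3+1=4
→ (31, 4).  Check: 31²=961, 60·4²=960, difference 1.

31 4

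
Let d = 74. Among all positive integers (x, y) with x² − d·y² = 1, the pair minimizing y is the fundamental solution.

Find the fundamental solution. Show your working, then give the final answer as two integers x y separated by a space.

3699 430

[8; 1,1,1,1,16] for √74; ℓ=5 ⇒ convergent index 9
a_0=8:  p_0=8·1+0=8,  q_0=8·0+1=1
…
a_2=1:  p_2=1·9+8=17,  q_2=1·1+1=2
a_3=1:  p_3=1·17+9=26,  q_3=1·2+1=3
…
a_5=16:  p_5=16·43+26=714,  q_5=16·5+3=83
a_6=1:  p_6=1·714+43=757,  q_6=1·83+5=88
a_7=1:  p_7=1·757+714=1471,  q_7=1·88+83=171
a_8=1:  p_8=1·1471+757=2228,  q_8=1·171+88=259
a_9=1:  p_9=1·2228+1471=3699,  q_9=1·259+171=430
fundamental: x₁=3699, y₁=430  (since 13682601 − 74·184900 = 1)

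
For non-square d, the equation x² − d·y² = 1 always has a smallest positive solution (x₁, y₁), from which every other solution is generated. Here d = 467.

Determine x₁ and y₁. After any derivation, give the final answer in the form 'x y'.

1625626 75225

d=467: √d = [21; 1,1,1,1,3,…,1,1,42] (ℓ=14, even), read p_13/q_13
a_0=21:  p_0=21·1+0=21,  q_0=21·0+1=1
a_1=1:  p_1=1·21+1=22,  q_1=1·1+0=1
…
a_3=1:  p_3=1·43+22=65,  q_3=1·2+1=3
a_4=1:  p_4=1·65+43=108,  q_4=1·3+2=5
…
a_6=3:  p_6=3·389+108=1275,  q_6=3·18+5=59
a_7=21:  p_7=21·1275+389=27164,  q_7=21·59+18=1257
…
a_11=1:  p_11=1·358232+275465=633697,  q_11=1·16577+12747=29324
a_12=1:  p_12=1·633697+358232=991929,  q_12=1·29324+16577=45901
a_13=1:  p_13=1·991929+633697=1625626,  q_13=1·45901+29324=75225
(x₁, y₁) = (1625626, 75225);  1625626² − 467·75225² = 1 ✓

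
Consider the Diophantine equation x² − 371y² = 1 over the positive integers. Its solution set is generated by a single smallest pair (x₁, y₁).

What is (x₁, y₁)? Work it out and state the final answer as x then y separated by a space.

1695 88

√371 → a₀=19, period (3,1,4,1,3,38); ℓ=6 even so k=5
step 0: (19, 1)  from 19·(1,0) + (0,1)
step 1: (58, 3)  from 3·(19,1) + (1,0)
step 2: (77, 4)  from 1·(58,3) + (19,1)
…
step 4: (443, 23)  from 1·(366,19) + (77,4)
step 5: (1695, 88)  from 3·(443,23) + (366,19)
fundamental: x₁=1695, y₁=88  (since 2873025 − 371·7744 = 1)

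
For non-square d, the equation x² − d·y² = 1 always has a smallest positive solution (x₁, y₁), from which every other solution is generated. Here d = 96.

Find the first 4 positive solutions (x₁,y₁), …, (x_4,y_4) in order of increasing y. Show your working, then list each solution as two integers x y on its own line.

49 5
4801 490
470449 48015
46099201 4704980

√96 → a₀=9, period (1,3,1,18); ℓ=4 even so k=3
i=0: a=9 ⇒ p=9, q=1
…
i=2: a=3 ⇒ p=39, q=4
i=3: a=1 ⇒ p=49, q=5
→ (49, 5).  Check: 49²=2401, 96·5²=2400, difference 1.
(49+5√96)^2 = 4801 + 490√96
(49+5√96)^3 = 470449 + 48015√96
(49+5√96)^4 = 46099201 + 4704980√96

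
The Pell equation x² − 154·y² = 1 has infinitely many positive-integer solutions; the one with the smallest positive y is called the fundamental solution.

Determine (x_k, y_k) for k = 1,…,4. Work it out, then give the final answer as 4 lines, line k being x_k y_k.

21295 1716
906954049 73084440
38627172925615 3112666297884
1645131293994988801 132568457553795120

[12; 2,2,3,1,2,1,3,2,2,24] for √154; ℓ=10 ⇒ convergent index 9
step 0: (12, 1)  from 12·(1,0) + (0,1)
step 1: (25, 2)  from 2·(12,1) + (1,0)
step 2: (62, 5)  from 2·(25,2) + (12,1)
step 3: (211, 17)  from 3·(62,5) + (25,2)
…
step 5: (757, 61)  from 2·(273,22) + (211,17)
…
step 8: (8724, 703)  from 2·(3847,310) + (1030,83)
step 9: (21295, 1716)  from 2·(8724,703) + (3847,310)
→ (21295, 1716).  Check: 21295²=453477025, 154·1716²=453477024, difference 1.
k=2:  x_2 = 21295·21295+154·1716·1716 = 906954049,  y_2 = 21295·1716+1716·21295 = 73084440
k=3:  x_3 = 21295·906954049+154·1716·73084440 = 38627172925615,  y_3 = 21295·73084440+1716·906954049 = 3112666297884
k=4:  x_4 = 21295·38627172925615+154·1716·3112666297884 = 1645131293994988801,  y_4 = 21295·3112666297884+1716·38627172925615 = 132568457553795120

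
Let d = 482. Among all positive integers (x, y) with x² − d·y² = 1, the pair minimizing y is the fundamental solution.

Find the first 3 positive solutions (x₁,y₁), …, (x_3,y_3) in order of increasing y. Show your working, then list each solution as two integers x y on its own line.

d=482: √d = [21; 1,20,1,42] (ℓ=4, even), read p_3/q_3
k=0  a_k=21  p_k/q_k = 21/1
…
k=2  a_k=20  p_k/q_k = 461/21
k=3  a_k=1  p_k/q_k = 483/22
(x₁, y₁) = (483, 22);  483² − 482·22² = 1 ✓
(x_2, y_2) = (483·483 + 482·22·22, 483·22 + 22·483) = (466577, 21252)
(x_3, y_3) = (483·466577 + 482·22·21252, 483·21252 + 22·466577) = (450712899, 20529410)

483 22
466577 21252
450712899 20529410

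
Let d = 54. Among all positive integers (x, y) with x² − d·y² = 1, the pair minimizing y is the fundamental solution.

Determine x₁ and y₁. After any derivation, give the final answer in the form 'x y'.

485 66

√54 → a₀=7, period (2,1,6,1,2,14); ℓ=6 even so k=5
k=0  a_k=7  p_k/q_k = 7/1
…
k=2  a_k=1  p_k/q_k = 22/3
k=3  a_k=6  p_k/q_k = 147/20
k=4  a_k=1  p_k/q_k = 169/23
k=5  a_k=2  p_k/q_k = 485/66
fundamental: x₁=485, y₁=66  (since 235225 − 54·4356 = 1)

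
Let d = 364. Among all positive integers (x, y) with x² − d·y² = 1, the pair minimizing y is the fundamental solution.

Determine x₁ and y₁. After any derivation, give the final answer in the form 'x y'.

4954951 259710

√364 → a₀=19, period (12,1,2,3,1,8,1,3,2,1,12,38); ℓ=12 even so k=11
step 0: (19, 1)  from 19·(1,0) + (0,1)
step 1: (229, 12)  from 12·(19,1) + (1,0)
step 2: (248, 13)  from 1·(229,12) + (19,1)
step 3: (725, 38)  from 2·(248,13) + (229,12)
step 4: (2423, 127)  from 3·(725,38) + (248,13)
step 5: (3148, 165)  from 1·(2423,127) + (725,38)
…
step 7: (30755, 1612)  from 1·(27607,1447) + (3148,165)
step 8: (119872, 6283)  from 3·(30755,1612) + (27607,1447)
step 9: (270499, 14178)  from 2·(119872,6283) + (30755,1612)
step 10: (390371, 20461)  from 1·(270499,14178) + (119872,6283)
step 11: (4954951, 259710)  from 12·(390371,20461) + (270499,14178)
→ (4954951, 259710).  Check: 4954951²=24551539412401, 364·259710²=24551539412400, difference 1.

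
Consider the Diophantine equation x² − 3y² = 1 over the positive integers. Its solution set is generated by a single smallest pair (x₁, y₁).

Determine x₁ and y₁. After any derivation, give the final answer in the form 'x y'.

√3 = [1; 1,2, …], period ℓ=2 (even) → k=1
a_0=1:  p_0=1·1+0=1,  q_0=1·0+1=1
a_1=1:  p_1=1·1+1=2,  q_1=1·1+0=1
→ (2, 1).  Check: 2²=4, 3·1²=3, difference 1.

2 1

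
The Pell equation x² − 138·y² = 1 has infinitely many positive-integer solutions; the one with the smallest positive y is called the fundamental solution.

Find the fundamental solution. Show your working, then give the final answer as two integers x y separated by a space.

√138 → a₀=11, period (1,2,1,22); ℓ=4 even so k=3
i=0: a=11 ⇒ p=11, q=1
i=1: a=1 ⇒ p=12, q=1
i=2: a=2 ⇒ p=35, q=3
i=3: a=1 ⇒ p=47, q=4
(x₁, y₁) = (47, 4);  47² − 138·4² = 1 ✓

47 4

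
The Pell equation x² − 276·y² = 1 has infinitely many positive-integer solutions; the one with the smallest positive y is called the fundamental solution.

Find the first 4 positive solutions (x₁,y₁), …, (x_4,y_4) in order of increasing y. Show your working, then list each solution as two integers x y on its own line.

√276 = [16; 1,1,1,1,2,2,2,1,1,1,1,32, …], period ℓ=12 (even) → k=11
k=0  a_k=16  p_k/q_k = 16/1
…
k=10  a_k=1  p_k/q_k = 4768/287
k=11  a_k=1  p_k/q_k = 7775/468
→ (7775, 468).  Check: 7775²=60450625, 276·468²=60450624, difference 1.
n=2: (7775,468)∘(7775,468) = (7775·7775+276·468·468, 7775·468+468·7775) = (120901249,7277400)
n=3: (120901249,7277400)∘(7775,468) = (7775·120901249+276·468·7277400, 7775·7277400+468·120901249) = (1880014414175,113163569532)
n=4: (1880014414175,113163569532)∘(7775,468) = (7775·1880014414175+276·468·113163569532, 7775·113163569532+468·1880014414175) = (29234224019520001,1759693498945200)

7775 468
120901249 7277400
1880014414175 113163569532
29234224019520001 1759693498945200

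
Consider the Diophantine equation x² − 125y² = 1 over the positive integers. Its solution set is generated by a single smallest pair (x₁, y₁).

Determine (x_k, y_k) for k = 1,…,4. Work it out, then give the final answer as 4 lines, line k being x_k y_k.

[11; 5,1,1,5,22] for √125; ℓ=5 ⇒ convergent index 9
step 0: (11, 1)  from 11·(1,0) + (0,1)
…
step 3: (123, 11)  from 1·(67,6) + (56,5)
…
step 5: (15127, 1353)  from 22·(682,61) + (123,11)
step 6: (76317, 6826)  from 5·(15127,1353) + (682,61)
step 7: (91444, 8179)  from 1·(76317,6826) + (15127,1353)
step 8: (167761, 15005)  from 1·(91444,8179) + (76317,6826)
step 9: (930249, 83204)  from 5·(167761,15005) + (91444,8179)
→ (930249, 83204).  Check: 930249²=865363202001, 125·83204²=865363202000, difference 1.
k=2:  x_2 = 930249·930249+125·83204·83204 = 1730726404001,  y_2 = 930249·83204+83204·930249 = 154800875592
k=3:  x_3 = 930249·1730726404001+125·83204·154800875592 = 3220013013190122249,  y_3 = 930249·154800875592+83204·1730726404001 = 288006719437081612
k=4:  x_4 = 930249·3220013013190122249+125·83204·288006719437081612 = 5990827771012465337616001,  y_4 = 930249·288006719437081612+83204·3220013013190122249 = 535835925499096664087184

930249 83204
1730726404001 154800875592
3220013013190122249 288006719437081612
5990827771012465337616001 535835925499096664087184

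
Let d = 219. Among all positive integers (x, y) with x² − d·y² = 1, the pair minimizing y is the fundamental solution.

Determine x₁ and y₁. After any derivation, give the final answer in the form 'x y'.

74 5

√219 → a₀=14, period (1,3,1,28); ℓ=4 even so k=3
step 0: (14, 1)  from 14·(1,0) + (0,1)
…
step 2: (59, 4)  from 3·(15,1) + (14,1)
step 3: (74, 5)  from 1·(59,4) + (15,1)
fundamental: x₁=74, y₁=5  (since 5476 − 219·25 = 1)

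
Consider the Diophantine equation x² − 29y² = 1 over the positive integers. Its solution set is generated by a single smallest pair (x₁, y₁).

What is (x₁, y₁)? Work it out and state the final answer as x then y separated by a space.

9801 1820

[5; 2,1,1,2,10] for √29; ℓ=5 ⇒ convergent index 9
step 0: (5, 1)  from 5·(1,0) + (0,1)
step 1: (11, 2)  from 2·(5,1) + (1,0)
step 2: (16, 3)  from 1·(11,2) + (5,1)
step 3: (27, 5)  from 1·(16,3) + (11,2)
step 4: (70, 13)  from 2·(27,5) + (16,3)
step 5: (727, 135)  from 10·(70,13) + (27,5)
step 6: (1524, 283)  from 2·(727,135) + (70,13)
…
step 8: (3775, 701)  from 1·(2251,418) + (1524,283)
step 9: (9801, 1820)  from 2·(3775,701) + (2251,418)
→ (9801, 1820).  Check: 9801²=96059601, 29·1820²=96059600, difference 1.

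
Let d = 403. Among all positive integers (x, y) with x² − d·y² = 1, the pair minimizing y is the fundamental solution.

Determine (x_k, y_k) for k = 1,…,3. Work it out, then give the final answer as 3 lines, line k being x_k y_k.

[20; 13,2,1,3,1,3,1,2,13,40] for √403; ℓ=10 ⇒ convergent index 9
i=0: a=20 ⇒ p=20, q=1
i=1: a=13 ⇒ p=261, q=13
…
i=3: a=1 ⇒ p=803, q=40
i=4: a=3 ⇒ p=2951, q=147
i=5: a=1 ⇒ p=3754, q=187
…
i=8: a=2 ⇒ p=50147, q=2498
i=9: a=13 ⇒ p=669878, q=33369
(x₁, y₁) = (669878, 33369);  669878² − 403·33369² = 1 ✓
(669878+33369√403)^2 = 897473069767 + 44706317964√403
(669878+33369√403)^3 = 1202394930058086974 + 59895557730143415√403

669878 33369
897473069767 44706317964
1202394930058086974 59895557730143415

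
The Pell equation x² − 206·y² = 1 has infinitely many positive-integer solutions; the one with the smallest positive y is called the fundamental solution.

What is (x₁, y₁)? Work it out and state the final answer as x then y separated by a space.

59535 4148

d=206: √d = [14; 2,1,5,14,5,1,2,28] (ℓ=8, even), read p_7/q_7
step 0: (14, 1)  from 14·(1,0) + (0,1)
step 1: (29, 2)  from 2·(14,1) + (1,0)
step 2: (43, 3)  from 1·(29,2) + (14,1)
step 3: (244, 17)  from 5·(43,3) + (29,2)
step 4: (3459, 241)  from 14·(244,17) + (43,3)
step 5: (17539, 1222)  from 5·(3459,241) + (244,17)
step 6: (20998, 1463)  from 1·(17539,1222) + (3459,241)
step 7: (59535, 4148)  from 2·(20998,1463) + (17539,1222)
fundamental: x₁=59535, y₁=4148  (since 3544416225 − 206·17205904 = 1)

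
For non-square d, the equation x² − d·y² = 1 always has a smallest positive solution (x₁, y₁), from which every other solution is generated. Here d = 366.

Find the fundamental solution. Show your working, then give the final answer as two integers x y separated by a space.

907925 47458

√366 = [19; 7,1,1,1,2,12,2,1,1,1,7,38, …], period ℓ=12 (even) → k=11
a_0=19:  p_0=19·1+0=19,  q_0=19·0+1=1
…
a_2=1:  p_2=1·134+19=153,  q_2=1·7+1=8
a_3=1:  p_3=1·153+134=287,  q_3=1·8+7=15
a_4=1:  p_4=1·287+153=440,  q_4=1·15+8=23
a_5=2:  p_5=2·440+287=1167,  q_5=2·23+15=61
a_6=12:  p_6=12·1167+440=14444,  q_6=12·61+23=755
a_7=2:  p_7=2·14444+1167=30055,  q_7=2·755+61=1571
a_8=1:  p_8=1·30055+14444=44499,  q_8=1·1571+755=2326
a_9=1:  p_9=1·44499+30055=74554,  q_9=1·2326+1571=3897
a_10=1:  p_10=1·74554+44499=119053,  q_10=1·3897+2326=6223
a_11=7:  p_11=7·119053+74554=907925,  q_11=7·6223+3897=47458
→ (907925, 47458).  Check: 907925²=824327805625, 366·47458²=824327805624, difference 1.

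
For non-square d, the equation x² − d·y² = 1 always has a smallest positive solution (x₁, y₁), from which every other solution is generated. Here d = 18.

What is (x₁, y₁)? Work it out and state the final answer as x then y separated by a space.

17 4

√18 = [4; 4,8, …], period ℓ=2 (even) → k=1
i=0: a=4 ⇒ p=4, q=1
i=1: a=4 ⇒ p=17, q=4
(x₁, y₁) = (17, 4);  17² − 18·4² = 1 ✓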